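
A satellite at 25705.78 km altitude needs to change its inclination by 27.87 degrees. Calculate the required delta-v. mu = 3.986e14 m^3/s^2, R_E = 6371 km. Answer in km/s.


r = 32076.7800 km = 3.207678e+07 m
V = sqrt(mu/r) = 3525.1148 m/s
di = 27.87 deg = 0.4864233 rad
dV = 2*V*sin(di/2) = 2*3525.1148*sin(0.2432116)
dV = 1697.8432 m/s = 1.6978 km/s

1.6978 km/s


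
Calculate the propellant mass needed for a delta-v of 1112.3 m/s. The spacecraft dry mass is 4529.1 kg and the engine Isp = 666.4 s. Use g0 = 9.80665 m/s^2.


ve = Isp * g0 = 666.4 * 9.80665 = 6535.151560 m/s
mass ratio = exp(dv/ve) = exp(1112.3/6535.151560) = 1.18554506
m_prop = m_dry * (mr - 1) = 4529.1 * (1.18554506 - 1)
m_prop = 840.3521 kg

840.3521 kg


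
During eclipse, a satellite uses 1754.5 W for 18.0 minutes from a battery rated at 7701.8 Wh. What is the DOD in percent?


E_used = P * t / 60 = 1754.5 * 18.0 / 60 = 526.3500 Wh
DOD = E_used / E_total * 100 = 526.3500 / 7701.8 * 100
DOD = 6.8341 %

6.8341 %


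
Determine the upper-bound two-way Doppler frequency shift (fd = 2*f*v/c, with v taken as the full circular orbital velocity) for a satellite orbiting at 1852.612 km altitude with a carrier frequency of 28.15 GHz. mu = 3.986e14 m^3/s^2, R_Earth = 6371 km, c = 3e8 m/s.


r = 8.223612e+06 m
v = sqrt(mu/r) = 6962.0533 m/s (worst-case radial velocity)
f = 28.15 GHz = 2.815e+10 Hz
fd = 2*f*v/c = 2*2.815e+10*6962.0533/3.0e+08
fd = 1.3065453e+06 Hz

1.3065e+06 Hz


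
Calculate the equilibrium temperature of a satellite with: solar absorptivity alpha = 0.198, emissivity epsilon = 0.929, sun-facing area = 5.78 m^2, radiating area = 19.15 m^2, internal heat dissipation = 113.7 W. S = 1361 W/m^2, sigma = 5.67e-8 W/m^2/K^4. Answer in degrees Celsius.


Numerator = alpha*S*A_sun + Q_int = 0.198*1361*5.78 + 113.7 = 1671.2828 W
Denominator = eps*sigma*A_rad = 0.929*5.67e-8*19.15 = 1.0087128e-06 W/K^4
T^4 = 1.656847e+09 K^4
T = 201.7533 K = -71.3967 C

-71.3967 degrees Celsius


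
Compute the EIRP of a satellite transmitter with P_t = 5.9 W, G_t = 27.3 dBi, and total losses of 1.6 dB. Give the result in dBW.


Pt = 5.9 W = 7.7085 dBW
EIRP = Pt_dBW + Gt - losses = 7.7085 + 27.3 - 1.6 = 33.4085 dBW

33.4085 dBW


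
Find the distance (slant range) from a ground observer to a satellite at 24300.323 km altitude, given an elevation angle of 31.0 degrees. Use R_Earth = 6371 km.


h = 24300.323 km, el = 31.0 deg
d = -R_E*sin(el) + sqrt((R_E*sin(el))^2 + 2*R_E*h + h^2)
d = -6371.0000*sin(0.5410521) + sqrt((6371.0000*0.5150381)^2 + 2*6371.0000*24300.323 + 24300.323^2)
d = 26899.9348 km

26899.9348 km


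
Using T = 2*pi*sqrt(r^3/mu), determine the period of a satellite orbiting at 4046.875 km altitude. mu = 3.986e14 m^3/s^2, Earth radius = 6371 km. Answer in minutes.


r = 10417.8750 km = 1.0417875e+07 m
T = 2*pi*sqrt(r^3/mu) = 2*pi*sqrt(1.1306741e+21 / 3.986e14)
T = 10582.2967 s = 176.3716 min

176.3716 minutes


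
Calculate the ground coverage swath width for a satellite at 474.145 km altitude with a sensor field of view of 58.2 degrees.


FOV = 58.2 deg = 1.0158 rad
swath = 2 * alt * tan(FOV/2) = 2 * 474.145 * tan(0.5078908)
swath = 2 * 474.145 * 0.5565929
swath = 527.8114 km

527.8114 km


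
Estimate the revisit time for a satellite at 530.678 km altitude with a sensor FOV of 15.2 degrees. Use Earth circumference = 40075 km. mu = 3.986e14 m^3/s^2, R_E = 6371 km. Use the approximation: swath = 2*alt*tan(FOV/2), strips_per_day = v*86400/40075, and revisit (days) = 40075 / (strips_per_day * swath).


swath = 2*530.678*tan(0.132645) = 141.6151 km
v = sqrt(mu/r) = 7599.6099 m/s = 7.5996 km/s
strips/day = v*86400/40075 = 7.5996*86400/40075 = 16.3844
coverage/day = strips * swath = 16.3844 * 141.6151 = 2320.2840 km
revisit = 40075 / 2320.2840 = 17.2716 days

17.2716 days


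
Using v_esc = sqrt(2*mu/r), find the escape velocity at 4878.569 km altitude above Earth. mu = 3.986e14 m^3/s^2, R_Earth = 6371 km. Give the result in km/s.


r = 6371.0 + 4878.569 = 11249.5690 km = 1.1249569e+07 m
v_esc = sqrt(2*mu/r) = sqrt(2*3.986e14 / 1.1249569e+07)
v_esc = 8418.1315 m/s = 8.4181 km/s

8.4181 km/s


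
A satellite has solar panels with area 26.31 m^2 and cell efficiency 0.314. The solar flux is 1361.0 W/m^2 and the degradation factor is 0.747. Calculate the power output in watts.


P = area * eta * S * degradation
P = 26.31 * 0.314 * 1361.0 * 0.747
P = 8399.0318 W

8399.0318 W


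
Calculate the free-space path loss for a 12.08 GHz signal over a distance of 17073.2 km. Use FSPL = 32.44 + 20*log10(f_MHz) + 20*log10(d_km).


f = 12.08 GHz = 12080.0000 MHz
d = 17073.2 km
FSPL = 32.44 + 20*log10(12080.0000) + 20*log10(17073.2)
FSPL = 32.44 + 81.6413 + 84.6463
FSPL = 198.7276 dB

198.7276 dB


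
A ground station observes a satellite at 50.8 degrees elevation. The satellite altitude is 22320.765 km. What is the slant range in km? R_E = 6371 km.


h = 22320.765 km, el = 50.8 deg
d = -R_E*sin(el) + sqrt((R_E*sin(el))^2 + 2*R_E*h + h^2)
d = -6371.0000*sin(0.8866273) + sqrt((6371.0000*0.7749445)^2 + 2*6371.0000*22320.765 + 22320.765^2)
d = 23470.6339 km

23470.6339 km


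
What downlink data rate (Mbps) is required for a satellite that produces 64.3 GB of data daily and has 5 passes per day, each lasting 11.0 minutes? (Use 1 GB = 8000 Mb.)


total contact time = 5 * 11.0 * 60 = 3300.0000 s
data = 64.3 GB = 514400.0000 Mb
rate = 514400.0000 / 3300.0000 = 155.8788 Mbps

155.8788 Mbps


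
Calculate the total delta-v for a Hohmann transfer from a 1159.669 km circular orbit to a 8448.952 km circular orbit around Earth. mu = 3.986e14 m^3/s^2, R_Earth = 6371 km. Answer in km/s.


r1 = 7530.6690 km = 7.530669e+06 m
r2 = 14819.9520 km = 1.4819952e+07 m
dv1 = sqrt(mu/r1)*(sqrt(2*r2/(r1+r2)) - 1) = 1102.7825 m/s
dv2 = sqrt(mu/r2)*(1 - sqrt(2*r1/(r1+r2))) = 928.8719 m/s
total dv = |dv1| + |dv2| = 1102.7825 + 928.8719 = 2031.6544 m/s = 2.0317 km/s

2.0317 km/s


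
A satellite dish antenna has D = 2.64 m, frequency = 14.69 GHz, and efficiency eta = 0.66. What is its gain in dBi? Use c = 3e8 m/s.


lambda = c/f = 3e8 / 1.469e+10 = 0.02042206 m
G = eta*(pi*D/lambda)^2 = 0.66*(pi*2.64/0.02042206)^2
G = 108856.0614 (linear)
G = 10*log10(108856.0614) = 50.3685 dBi

50.3685 dBi


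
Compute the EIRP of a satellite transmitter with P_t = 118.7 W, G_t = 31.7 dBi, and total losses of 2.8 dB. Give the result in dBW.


Pt = 118.7 W = 20.7445 dBW
EIRP = Pt_dBW + Gt - losses = 20.7445 + 31.7 - 2.8 = 49.6445 dBW

49.6445 dBW


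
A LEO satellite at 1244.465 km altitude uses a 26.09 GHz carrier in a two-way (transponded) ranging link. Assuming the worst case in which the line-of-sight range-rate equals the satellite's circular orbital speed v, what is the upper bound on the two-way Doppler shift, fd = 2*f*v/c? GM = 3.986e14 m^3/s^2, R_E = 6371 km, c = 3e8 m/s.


r = 7.615465e+06 m
v = sqrt(mu/r) = 7234.6984 m/s (worst-case radial velocity)
f = 26.09 GHz = 2.609e+10 Hz
fd = 2*f*v/c = 2*2.609e+10*7234.6984/3.0e+08
fd = 1.2583552e+06 Hz

1.2584e+06 Hz


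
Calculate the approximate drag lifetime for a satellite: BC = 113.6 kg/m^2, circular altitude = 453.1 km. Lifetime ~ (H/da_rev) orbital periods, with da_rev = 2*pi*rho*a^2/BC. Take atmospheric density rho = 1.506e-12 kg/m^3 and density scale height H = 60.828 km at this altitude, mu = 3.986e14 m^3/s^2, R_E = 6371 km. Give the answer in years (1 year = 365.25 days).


a = R_E + alt = 6824.1000 km = 6.8241e+06 m
da_rev = 2*pi*rho*a^2/BC = 2*pi*1.506e-12*(6.8241e+06)^2/113.6 = 3.878978 m per revolution
N = H/da_rev = 60828.0000 m / 3.878978 m = 15681.4517 revolutions
P = 2*pi*sqrt(a^3/mu) = 5610.2123 s
lifetime = N*P = 15681.4517 * 5610.2123 = 8.7976273e+07 s = 1018.2439 days
years = 1018.2439 / 365.25 = 2.7878 years

2.7878 years


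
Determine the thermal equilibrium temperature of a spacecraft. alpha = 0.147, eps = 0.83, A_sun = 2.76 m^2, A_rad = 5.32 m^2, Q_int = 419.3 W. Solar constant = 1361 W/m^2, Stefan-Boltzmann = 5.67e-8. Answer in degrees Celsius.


Numerator = alpha*S*A_sun + Q_int = 0.147*1361*2.76 + 419.3 = 971.4849 W
Denominator = eps*sigma*A_rad = 0.83*5.67e-8*5.32 = 2.5036452e-07 W/K^4
T^4 = 3.8802819e+09 K^4
T = 249.5835 K = -23.5665 C

-23.5665 degrees Celsius


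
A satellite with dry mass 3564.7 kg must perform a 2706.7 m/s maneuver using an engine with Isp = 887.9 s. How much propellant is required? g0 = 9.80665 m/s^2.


ve = Isp * g0 = 887.9 * 9.80665 = 8707.324535 m/s
mass ratio = exp(dv/ve) = exp(2706.7/8707.324535) = 1.36458893
m_prop = m_dry * (mr - 1) = 3564.7 * (1.36458893 - 1)
m_prop = 1299.6502 kg

1299.6502 kg


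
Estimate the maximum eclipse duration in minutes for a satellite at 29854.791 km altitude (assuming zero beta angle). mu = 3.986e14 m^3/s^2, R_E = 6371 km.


r = 36225.7910 km
T = 1143.6333 min
Eclipse fraction = arcsin(R_E/r)/pi = arcsin(6371.0000/36225.7910)/pi
= arcsin(0.1758692)/pi = 0.05627357
Eclipse duration = 0.05627357 * 1143.6333 = 64.3563 min

64.3563 minutes


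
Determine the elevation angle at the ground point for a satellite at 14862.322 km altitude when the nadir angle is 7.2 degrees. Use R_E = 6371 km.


r = R_E + alt = 21233.3220 km
Law of sines in the satellite / Earth-center / ground-point triangle:
  sin(nadir)/R_E = sin(90 + el)/r  =>  cos(el) = (r/R_E)*sin(nadir)
cos(el) = (21233.3220 / 6371.0000) * sin(7.2 deg) = 0.4177116
el = arccos(0.4177116) = 65.3098 deg
(Earth-central angle = 90 - nadir - el = 17.4902 deg)

65.3098 degrees


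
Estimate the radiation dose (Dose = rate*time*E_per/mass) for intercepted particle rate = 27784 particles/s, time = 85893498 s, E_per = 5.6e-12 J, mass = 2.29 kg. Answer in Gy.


Total energy deposited = rate * time * E_per
  = 27784 * 85893498 * 5.6e-12 = 13.3642 J
Dose = E_total / mass = 13.3642 / 2.29
Dose = 5.8359 Gy

5.8359 Gy


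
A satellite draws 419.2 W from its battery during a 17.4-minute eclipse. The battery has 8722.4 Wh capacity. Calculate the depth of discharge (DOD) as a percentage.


E_used = P * t / 60 = 419.2 * 17.4 / 60 = 121.5680 Wh
DOD = E_used / E_total * 100 = 121.5680 / 8722.4 * 100
DOD = 1.3937 %

1.3937 %


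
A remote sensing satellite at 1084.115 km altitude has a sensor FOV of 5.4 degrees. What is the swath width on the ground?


FOV = 5.4 deg = 0.09424778 rad
swath = 2 * alt * tan(FOV/2) = 2 * 1084.115 * tan(0.04712389)
swath = 2 * 1084.115 * 0.0471588
swath = 102.2511 km

102.2511 km


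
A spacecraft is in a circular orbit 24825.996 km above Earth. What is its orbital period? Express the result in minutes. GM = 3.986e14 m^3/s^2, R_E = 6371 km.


r = 31196.9960 km = 3.1196996e+07 m
T = 2*pi*sqrt(r^3/mu) = 2*pi*sqrt(3.0362556e+22 / 3.986e14)
T = 54837.8459 s = 913.9641 min

913.9641 minutes


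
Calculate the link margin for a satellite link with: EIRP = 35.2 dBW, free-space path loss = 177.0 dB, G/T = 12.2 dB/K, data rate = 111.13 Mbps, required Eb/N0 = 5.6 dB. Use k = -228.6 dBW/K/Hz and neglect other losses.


C/N0 = EIRP - FSPL + G/T - k = 35.2 - 177.0 + 12.2 - (-228.6)
C/N0 = 99.0000 dB-Hz
R_b = 111.13 Mbps = 1.1113e+08 bps -> 10*log10(R_b) = 80.4583 dB-Hz
Eb/N0 = C/N0 - 10*log10(R_b) = 99.0000 - 80.4583 = 18.5417 dB
Margin = Eb/N0 - Eb/N0_req = 18.5417 - 5.6 = 12.9417 dB (link closes)

12.9417 dB


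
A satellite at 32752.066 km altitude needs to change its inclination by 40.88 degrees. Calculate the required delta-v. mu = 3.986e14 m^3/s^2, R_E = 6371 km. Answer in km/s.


r = 39123.0660 km = 3.9123066e+07 m
V = sqrt(mu/r) = 3191.9215 m/s
di = 40.88 deg = 0.7134906 rad
dV = 2*V*sin(di/2) = 2*3191.9215*sin(0.3567453)
dV = 2229.4059 m/s = 2.2294 km/s

2.2294 km/s


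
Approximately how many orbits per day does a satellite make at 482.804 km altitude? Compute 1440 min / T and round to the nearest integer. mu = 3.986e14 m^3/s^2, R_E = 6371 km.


r = 6.853804e+06 m
T = 2*pi*sqrt(r^3/mu) = 5646.8824 s = 94.1147 min
revs/day = 1440 / 94.1147 = 15.3005
Rounded: 15 revolutions per day

15 revolutions per day


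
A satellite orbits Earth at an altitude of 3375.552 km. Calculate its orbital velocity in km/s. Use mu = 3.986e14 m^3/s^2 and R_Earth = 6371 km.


r = R_E + alt = 6371.0 + 3375.552 = 9746.5520 km = 9.746552e+06 m
v = sqrt(mu/r) = sqrt(3.986e14 / 9.746552e+06) = 6395.0382 m/s = 6.3950 km/s

6.3950 km/s


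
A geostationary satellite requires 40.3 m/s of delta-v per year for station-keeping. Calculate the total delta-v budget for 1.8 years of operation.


dV = rate * years = 40.3 * 1.8
dV = 72.5400 m/s

72.5400 m/s


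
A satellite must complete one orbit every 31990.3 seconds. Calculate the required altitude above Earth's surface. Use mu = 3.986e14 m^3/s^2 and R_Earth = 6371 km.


T = 31990.3 s
r = (mu*T^2/(4*pi^2))^(1/3) = (3.986e14 * 31990.3^2 / (4*pi^2))^(1/3)
r = 2.1780678e+07 m = 21780.6780 km
alt = r - R_E = 21780.6780 - 6371 = 15409.6780 km

15409.6780 km


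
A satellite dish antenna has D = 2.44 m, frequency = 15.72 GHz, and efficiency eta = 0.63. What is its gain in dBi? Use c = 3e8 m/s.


lambda = c/f = 3e8 / 1.572e+10 = 0.01908397 m
G = eta*(pi*D/lambda)^2 = 0.63*(pi*2.44/0.01908397)^2
G = 101644.1811 (linear)
G = 10*log10(101644.1811) = 50.0708 dBi

50.0708 dBi


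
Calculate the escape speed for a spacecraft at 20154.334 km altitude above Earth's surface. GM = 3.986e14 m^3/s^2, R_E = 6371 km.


r = 6371.0 + 20154.334 = 26525.3340 km = 2.6525334e+07 m
v_esc = sqrt(2*mu/r) = sqrt(2*3.986e14 / 2.6525334e+07)
v_esc = 5482.1790 m/s = 5.4822 km/s

5.4822 km/s


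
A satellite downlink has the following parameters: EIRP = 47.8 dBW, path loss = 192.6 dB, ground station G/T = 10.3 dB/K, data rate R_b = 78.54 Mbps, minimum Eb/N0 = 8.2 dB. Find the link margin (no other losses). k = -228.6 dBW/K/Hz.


C/N0 = EIRP - FSPL + G/T - k = 47.8 - 192.6 + 10.3 - (-228.6)
C/N0 = 94.1000 dB-Hz
R_b = 78.54 Mbps = 7.854e+07 bps -> 10*log10(R_b) = 78.9509 dB-Hz
Eb/N0 = C/N0 - 10*log10(R_b) = 94.1000 - 78.9509 = 15.1491 dB
Margin = Eb/N0 - Eb/N0_req = 15.1491 - 8.2 = 6.9491 dB (link closes)

6.9491 dB


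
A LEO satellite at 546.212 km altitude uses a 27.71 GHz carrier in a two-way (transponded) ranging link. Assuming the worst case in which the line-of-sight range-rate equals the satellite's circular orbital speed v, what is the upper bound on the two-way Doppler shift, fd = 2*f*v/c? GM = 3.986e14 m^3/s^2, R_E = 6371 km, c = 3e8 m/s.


r = 6.917212e+06 m
v = sqrt(mu/r) = 7591.0719 m/s (worst-case radial velocity)
f = 27.71 GHz = 2.771e+10 Hz
fd = 2*f*v/c = 2*2.771e+10*7591.0719/3.0e+08
fd = 1.402324e+06 Hz

1.4023e+06 Hz


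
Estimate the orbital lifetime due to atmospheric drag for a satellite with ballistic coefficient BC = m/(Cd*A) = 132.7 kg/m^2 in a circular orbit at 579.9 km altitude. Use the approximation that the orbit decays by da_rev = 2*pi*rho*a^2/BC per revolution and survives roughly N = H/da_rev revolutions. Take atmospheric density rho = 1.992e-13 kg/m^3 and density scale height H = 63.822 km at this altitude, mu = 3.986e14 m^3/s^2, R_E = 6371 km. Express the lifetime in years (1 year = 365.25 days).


a = R_E + alt = 6950.9000 km = 6.9509e+06 m
da_rev = 2*pi*rho*a^2/BC = 2*pi*1.992e-13*(6.9509e+06)^2/132.7 = 0.455701398 m per revolution
N = H/da_rev = 63822.0000 m / 0.455701398 m = 140052.2367 revolutions
P = 2*pi*sqrt(a^3/mu) = 5767.3032 s
lifetime = N*P = 140052.2367 * 5767.3032 = 8.0772371e+08 s = 9348.6540 days
years = 9348.6540 / 365.25 = 25.5952 years

25.5952 years


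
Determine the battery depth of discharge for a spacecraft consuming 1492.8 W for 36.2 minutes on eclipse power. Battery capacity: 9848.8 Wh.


E_used = P * t / 60 = 1492.8 * 36.2 / 60 = 900.6560 Wh
DOD = E_used / E_total * 100 = 900.6560 / 9848.8 * 100
DOD = 9.1448 %

9.1448 %


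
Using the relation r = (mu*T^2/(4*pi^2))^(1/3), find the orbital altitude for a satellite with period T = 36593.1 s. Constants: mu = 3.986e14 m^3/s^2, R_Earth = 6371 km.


T = 36593.1 s
r = (mu*T^2/(4*pi^2))^(1/3) = (3.986e14 * 36593.1^2 / (4*pi^2))^(1/3)
r = 2.3822755e+07 m = 23822.7552 km
alt = r - R_E = 23822.7552 - 6371 = 17451.7552 km

17451.7552 km


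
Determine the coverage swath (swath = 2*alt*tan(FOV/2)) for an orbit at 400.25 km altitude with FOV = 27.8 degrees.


FOV = 27.8 deg = 0.4852015 rad
swath = 2 * alt * tan(FOV/2) = 2 * 400.25 * tan(0.2426008)
swath = 2 * 400.25 * 0.247475
swath = 198.1037 km

198.1037 km


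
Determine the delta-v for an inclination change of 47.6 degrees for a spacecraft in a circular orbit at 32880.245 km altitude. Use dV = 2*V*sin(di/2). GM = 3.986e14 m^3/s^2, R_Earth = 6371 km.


r = 39251.2450 km = 3.9251245e+07 m
V = sqrt(mu/r) = 3186.7055 m/s
di = 47.6 deg = 0.8307767 rad
dV = 2*V*sin(di/2) = 2*3186.7055*sin(0.4153884)
dV = 2571.9600 m/s = 2.5720 km/s

2.5720 km/s


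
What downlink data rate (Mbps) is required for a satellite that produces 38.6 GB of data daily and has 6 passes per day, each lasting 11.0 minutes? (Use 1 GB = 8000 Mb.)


total contact time = 6 * 11.0 * 60 = 3960.0000 s
data = 38.6 GB = 308800.0000 Mb
rate = 308800.0000 / 3960.0000 = 77.9798 Mbps

77.9798 Mbps


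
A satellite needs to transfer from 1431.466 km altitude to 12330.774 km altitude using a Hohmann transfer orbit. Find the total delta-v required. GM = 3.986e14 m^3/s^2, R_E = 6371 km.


r1 = 7802.4660 km = 7.802466e+06 m
r2 = 18701.7740 km = 1.8701774e+07 m
dv1 = sqrt(mu/r1)*(sqrt(2*r2/(r1+r2)) - 1) = 1343.3791 m/s
dv2 = sqrt(mu/r2)*(1 - sqrt(2*r1/(r1+r2))) = 1074.2294 m/s
total dv = |dv1| + |dv2| = 1343.3791 + 1074.2294 = 2417.6085 m/s = 2.4176 km/s

2.4176 km/s


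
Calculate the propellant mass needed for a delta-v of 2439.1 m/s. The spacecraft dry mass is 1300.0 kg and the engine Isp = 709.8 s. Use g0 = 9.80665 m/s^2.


ve = Isp * g0 = 709.8 * 9.80665 = 6960.760170 m/s
mass ratio = exp(dv/ve) = exp(2439.1/6960.760170) = 1.41964541
m_prop = m_dry * (mr - 1) = 1300.0 * (1.41964541 - 1)
m_prop = 545.5390 kg

545.5390 kg


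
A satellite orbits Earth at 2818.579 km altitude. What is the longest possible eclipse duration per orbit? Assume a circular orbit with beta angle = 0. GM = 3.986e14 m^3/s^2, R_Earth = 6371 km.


r = 9189.5790 km
T = 146.1179 min
Eclipse fraction = arcsin(R_E/r)/pi = arcsin(6371.0000/9189.5790)/pi
= arcsin(0.6932853)/pi = 0.2438374
Eclipse duration = 0.2438374 * 146.1179 = 35.6290 min

35.6290 minutes


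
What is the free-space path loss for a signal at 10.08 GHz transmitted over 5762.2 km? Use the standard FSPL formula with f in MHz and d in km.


f = 10.08 GHz = 10080.0000 MHz
d = 5762.2 km
FSPL = 32.44 + 20*log10(10080.0000) + 20*log10(5762.2)
FSPL = 32.44 + 80.0692 + 75.2118
FSPL = 187.7210 dB

187.7210 dB


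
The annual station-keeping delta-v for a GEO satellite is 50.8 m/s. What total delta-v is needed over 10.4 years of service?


dV = rate * years = 50.8 * 10.4
dV = 528.3200 m/s

528.3200 m/s


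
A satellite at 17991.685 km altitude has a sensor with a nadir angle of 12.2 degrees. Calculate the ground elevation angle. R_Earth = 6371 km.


r = R_E + alt = 24362.6850 km
Law of sines in the satellite / Earth-center / ground-point triangle:
  sin(nadir)/R_E = sin(90 + el)/r  =>  cos(el) = (r/R_E)*sin(nadir)
cos(el) = (24362.6850 / 6371.0000) * sin(12.2 deg) = 0.8081054
el = arccos(0.8081054) = 36.0888 deg
(Earth-central angle = 90 - nadir - el = 41.7112 deg)

36.0888 degrees


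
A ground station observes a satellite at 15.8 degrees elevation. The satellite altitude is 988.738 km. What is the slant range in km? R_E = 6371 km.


h = 988.738 km, el = 15.8 deg
d = -R_E*sin(el) + sqrt((R_E*sin(el))^2 + 2*R_E*h + h^2)
d = -6371.0000*sin(0.275762) + sqrt((6371.0000*0.2722802)^2 + 2*6371.0000*988.738 + 988.738^2)
d = 2337.8052 km

2337.8052 km


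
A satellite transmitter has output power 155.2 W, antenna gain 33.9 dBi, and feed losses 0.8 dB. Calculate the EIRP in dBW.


Pt = 155.2 W = 21.9089 dBW
EIRP = Pt_dBW + Gt - losses = 21.9089 + 33.9 - 0.8 = 55.0089 dBW

55.0089 dBW


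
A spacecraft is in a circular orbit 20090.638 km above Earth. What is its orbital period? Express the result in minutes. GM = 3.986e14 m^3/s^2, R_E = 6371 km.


r = 26461.6380 km = 2.6461638e+07 m
T = 2*pi*sqrt(r^3/mu) = 2*pi*sqrt(1.8528923e+22 / 3.986e14)
T = 42838.7024 s = 713.9784 min

713.9784 minutes


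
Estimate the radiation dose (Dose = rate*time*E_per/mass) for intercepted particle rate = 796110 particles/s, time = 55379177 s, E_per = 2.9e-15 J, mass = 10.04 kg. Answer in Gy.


Total energy deposited = rate * time * E_per
  = 796110 * 55379177 * 2.9e-15 = 0.127855 J
Dose = E_total / mass = 0.127855 / 10.04
Dose = 0.01273456 Gy

0.0127 Gy


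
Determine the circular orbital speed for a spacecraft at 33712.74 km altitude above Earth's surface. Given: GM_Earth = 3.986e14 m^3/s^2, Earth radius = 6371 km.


r = R_E + alt = 6371.0 + 33712.74 = 40083.7400 km = 4.008374e+07 m
v = sqrt(mu/r) = sqrt(3.986e14 / 4.008374e+07) = 3153.4397 m/s = 3.1534 km/s

3.1534 km/s


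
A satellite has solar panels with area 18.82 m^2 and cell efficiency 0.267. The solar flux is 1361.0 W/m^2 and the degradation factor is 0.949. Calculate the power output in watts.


P = area * eta * S * degradation
P = 18.82 * 0.267 * 1361.0 * 0.949
P = 6490.1572 W

6490.1572 W


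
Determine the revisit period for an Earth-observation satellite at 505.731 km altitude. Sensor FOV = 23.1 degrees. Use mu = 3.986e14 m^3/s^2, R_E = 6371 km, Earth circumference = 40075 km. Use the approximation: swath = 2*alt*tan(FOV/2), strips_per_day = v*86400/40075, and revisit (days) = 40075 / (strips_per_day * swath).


swath = 2*505.731*tan(0.2015855) = 206.7036 km
v = sqrt(mu/r) = 7613.3821 m/s = 7.6134 km/s
strips/day = v*86400/40075 = 7.6134*86400/40075 = 16.4141
coverage/day = strips * swath = 16.4141 * 206.7036 = 3392.8601 km
revisit = 40075 / 3392.8601 = 11.8116 days

11.8116 days


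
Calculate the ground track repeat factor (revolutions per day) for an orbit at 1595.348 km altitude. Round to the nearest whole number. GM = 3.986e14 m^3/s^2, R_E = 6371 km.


r = 7.966348e+06 m
T = 2*pi*sqrt(r^3/mu) = 7076.2005 s = 117.9367 min
revs/day = 1440 / 117.9367 = 12.2099
Rounded: 12 revolutions per day

12 revolutions per day


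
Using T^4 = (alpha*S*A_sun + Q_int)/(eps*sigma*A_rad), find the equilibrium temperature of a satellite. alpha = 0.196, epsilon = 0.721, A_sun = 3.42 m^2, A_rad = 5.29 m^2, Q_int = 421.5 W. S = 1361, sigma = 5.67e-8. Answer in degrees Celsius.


Numerator = alpha*S*A_sun + Q_int = 0.196*1361*3.42 + 421.5 = 1333.8055 W
Denominator = eps*sigma*A_rad = 0.721*5.67e-8*5.29 = 2.162589e-07 W/K^4
T^4 = 6.1676329e+09 K^4
T = 280.2397 K = 7.0897 C

7.0897 degrees Celsius


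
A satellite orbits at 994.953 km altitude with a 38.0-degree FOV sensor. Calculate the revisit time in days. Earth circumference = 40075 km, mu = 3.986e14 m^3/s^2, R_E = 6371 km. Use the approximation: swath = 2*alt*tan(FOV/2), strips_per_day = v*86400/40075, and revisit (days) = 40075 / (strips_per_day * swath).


swath = 2*994.953*tan(0.3316126) = 685.1796 km
v = sqrt(mu/r) = 7356.2110 m/s = 7.3562 km/s
strips/day = v*86400/40075 = 7.3562*86400/40075 = 15.8597
coverage/day = strips * swath = 15.8597 * 685.1796 = 10866.7281 km
revisit = 40075 / 10866.7281 = 3.6879 days

3.6879 days


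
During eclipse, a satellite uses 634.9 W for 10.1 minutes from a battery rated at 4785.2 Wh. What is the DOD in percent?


E_used = P * t / 60 = 634.9 * 10.1 / 60 = 106.8748 Wh
DOD = E_used / E_total * 100 = 106.8748 / 4785.2 * 100
DOD = 2.2334 %

2.2334 %


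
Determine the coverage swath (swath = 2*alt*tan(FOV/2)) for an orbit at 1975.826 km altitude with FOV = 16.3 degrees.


FOV = 16.3 deg = 0.2844887 rad
swath = 2 * alt * tan(FOV/2) = 2 * 1975.826 * tan(0.1422443)
swath = 2 * 1975.826 * 0.1432115
swath = 565.9221 km

565.9221 km


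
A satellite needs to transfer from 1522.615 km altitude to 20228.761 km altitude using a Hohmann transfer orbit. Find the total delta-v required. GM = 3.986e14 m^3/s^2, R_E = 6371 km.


r1 = 7893.6150 km = 7.893615e+06 m
r2 = 26599.7610 km = 2.6599761e+07 m
dv1 = sqrt(mu/r1)*(sqrt(2*r2/(r1+r2)) - 1) = 1718.9506 m/s
dv2 = sqrt(mu/r2)*(1 - sqrt(2*r1/(r1+r2))) = 1252.1831 m/s
total dv = |dv1| + |dv2| = 1718.9506 + 1252.1831 = 2971.1337 m/s = 2.9711 km/s

2.9711 km/s


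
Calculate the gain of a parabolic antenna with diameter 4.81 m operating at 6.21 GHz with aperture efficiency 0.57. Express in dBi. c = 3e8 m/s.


lambda = c/f = 3e8 / 6.21e+09 = 0.04830918 m
G = eta*(pi*D/lambda)^2 = 0.57*(pi*4.81/0.04830918)^2
G = 55770.6164 (linear)
G = 10*log10(55770.6164) = 47.4641 dBi

47.4641 dBi


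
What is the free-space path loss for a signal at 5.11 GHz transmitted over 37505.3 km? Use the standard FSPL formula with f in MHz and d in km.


f = 5.11 GHz = 5110.0000 MHz
d = 37505.3 km
FSPL = 32.44 + 20*log10(5110.0000) + 20*log10(37505.3)
FSPL = 32.44 + 74.1684 + 91.4819
FSPL = 198.0903 dB

198.0903 dB


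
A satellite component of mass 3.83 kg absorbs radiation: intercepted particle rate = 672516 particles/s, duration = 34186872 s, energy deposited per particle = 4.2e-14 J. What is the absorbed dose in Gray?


Total energy deposited = rate * time * E_per
  = 672516 * 34186872 * 4.2e-14 = 0.9656312 J
Dose = E_total / mass = 0.9656312 / 3.83
Dose = 0.252123 Gy

0.2521 Gy


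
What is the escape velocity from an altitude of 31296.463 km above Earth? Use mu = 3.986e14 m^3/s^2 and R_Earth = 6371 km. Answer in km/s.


r = 6371.0 + 31296.463 = 37667.4630 km = 3.7667463e+07 m
v_esc = sqrt(2*mu/r) = sqrt(2*3.986e14 / 3.7667463e+07)
v_esc = 4600.4515 m/s = 4.6005 km/s

4.6005 km/s


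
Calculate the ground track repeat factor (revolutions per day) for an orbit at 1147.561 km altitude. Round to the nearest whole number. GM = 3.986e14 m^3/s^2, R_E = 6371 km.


r = 7.518561e+06 m
T = 2*pi*sqrt(r^3/mu) = 6488.0369 s = 108.1339 min
revs/day = 1440 / 108.1339 = 13.3168
Rounded: 13 revolutions per day

13 revolutions per day


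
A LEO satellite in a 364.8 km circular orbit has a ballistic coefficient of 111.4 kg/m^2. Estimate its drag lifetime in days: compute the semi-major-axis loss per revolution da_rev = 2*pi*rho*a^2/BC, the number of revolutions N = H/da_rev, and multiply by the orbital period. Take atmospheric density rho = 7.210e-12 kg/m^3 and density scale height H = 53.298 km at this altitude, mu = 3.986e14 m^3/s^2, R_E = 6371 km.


a = R_E + alt = 6735.8000 km = 6.7358e+06 m
da_rev = 2*pi*rho*a^2/BC = 2*pi*7.210e-12*(6.7358e+06)^2/111.4 = 18.450507 m per revolution
N = H/da_rev = 53298.0000 m / 18.450507 m = 2888.7011 revolutions
P = 2*pi*sqrt(a^3/mu) = 5501.6758 s
lifetime = N*P = 2888.7011 * 5501.6758 = 1.5892697e+07 s = 183.9433 days

183.9433 days


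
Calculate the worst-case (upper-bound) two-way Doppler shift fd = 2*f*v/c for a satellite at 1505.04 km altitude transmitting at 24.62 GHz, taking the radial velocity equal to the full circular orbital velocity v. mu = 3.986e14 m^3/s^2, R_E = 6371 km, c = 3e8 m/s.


r = 7.87604e+06 m
v = sqrt(mu/r) = 7114.0136 m/s (worst-case radial velocity)
f = 24.62 GHz = 2.462e+10 Hz
fd = 2*f*v/c = 2*2.462e+10*7114.0136/3.0e+08
fd = 1.1676468e+06 Hz

1.1676e+06 Hz


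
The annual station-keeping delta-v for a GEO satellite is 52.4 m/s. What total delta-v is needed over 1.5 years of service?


dV = rate * years = 52.4 * 1.5
dV = 78.6000 m/s

78.6000 m/s


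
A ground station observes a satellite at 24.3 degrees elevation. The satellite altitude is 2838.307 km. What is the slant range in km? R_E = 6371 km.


h = 2838.307 km, el = 24.3 deg
d = -R_E*sin(el) + sqrt((R_E*sin(el))^2 + 2*R_E*h + h^2)
d = -6371.0000*sin(0.424115) + sqrt((6371.0000*0.4115144)^2 + 2*6371.0000*2838.307 + 2838.307^2)
d = 4526.3403 km

4526.3403 km


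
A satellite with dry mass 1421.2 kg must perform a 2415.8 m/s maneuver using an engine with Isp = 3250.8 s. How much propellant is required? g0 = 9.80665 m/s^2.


ve = Isp * g0 = 3250.8 * 9.80665 = 31879.457820 m/s
mass ratio = exp(dv/ve) = exp(2415.8/31879.457820) = 1.07872437
m_prop = m_dry * (mr - 1) = 1421.2 * (1.07872437 - 1)
m_prop = 111.8831 kg

111.8831 kg


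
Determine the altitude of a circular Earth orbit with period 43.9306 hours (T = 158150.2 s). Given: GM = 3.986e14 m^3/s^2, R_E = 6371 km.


T = 158150.2 s
r = (mu*T^2/(4*pi^2))^(1/3) = (3.986e14 * 158150.2^2 / (4*pi^2))^(1/3)
r = 6.3208044e+07 m = 63208.0438 km
alt = r - R_E = 63208.0438 - 6371 = 56837.0438 km

56837.0438 km


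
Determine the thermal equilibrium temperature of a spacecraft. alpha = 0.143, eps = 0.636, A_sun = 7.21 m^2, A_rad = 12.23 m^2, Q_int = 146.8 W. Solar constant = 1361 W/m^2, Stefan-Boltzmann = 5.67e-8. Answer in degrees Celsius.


Numerator = alpha*S*A_sun + Q_int = 0.143*1361*7.21 + 146.8 = 1550.0318 W
Denominator = eps*sigma*A_rad = 0.636*5.67e-8*12.23 = 4.4102848e-07 W/K^4
T^4 = 3.5145845e+09 K^4
T = 243.4829 K = -29.6671 C

-29.6671 degrees Celsius


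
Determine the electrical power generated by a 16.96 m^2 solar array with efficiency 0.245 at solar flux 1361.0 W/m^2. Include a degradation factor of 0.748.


P = area * eta * S * degradation
P = 16.96 * 0.245 * 1361.0 * 0.748
P = 4230.1099 W

4230.1099 W


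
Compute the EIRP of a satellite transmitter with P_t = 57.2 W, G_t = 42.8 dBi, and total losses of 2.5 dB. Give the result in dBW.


Pt = 57.2 W = 17.5740 dBW
EIRP = Pt_dBW + Gt - losses = 17.5740 + 42.8 - 2.5 = 57.8740 dBW

57.8740 dBW


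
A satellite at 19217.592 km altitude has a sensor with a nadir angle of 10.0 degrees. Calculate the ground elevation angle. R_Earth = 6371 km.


r = R_E + alt = 25588.5920 km
Law of sines in the satellite / Earth-center / ground-point triangle:
  sin(nadir)/R_E = sin(90 + el)/r  =>  cos(el) = (r/R_E)*sin(nadir)
cos(el) = (25588.5920 / 6371.0000) * sin(10.0 deg) = 0.6974435
el = arccos(0.6974435) = 45.7777 deg
(Earth-central angle = 90 - nadir - el = 34.2223 deg)

45.7777 degrees


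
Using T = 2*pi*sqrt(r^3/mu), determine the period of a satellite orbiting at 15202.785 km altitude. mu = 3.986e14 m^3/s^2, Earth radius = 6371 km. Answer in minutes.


r = 21573.7850 km = 2.1573785e+07 m
T = 2*pi*sqrt(r^3/mu) = 2*pi*sqrt(1.0041048e+22 / 3.986e14)
T = 31535.5740 s = 525.5929 min

525.5929 minutes


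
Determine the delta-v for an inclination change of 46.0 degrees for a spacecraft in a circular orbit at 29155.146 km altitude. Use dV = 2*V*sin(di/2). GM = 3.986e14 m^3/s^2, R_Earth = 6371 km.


r = 35526.1460 km = 3.5526146e+07 m
V = sqrt(mu/r) = 3349.6127 m/s
di = 46.0 deg = 0.8028515 rad
dV = 2*V*sin(di/2) = 2*3349.6127*sin(0.4014257)
dV = 2617.5959 m/s = 2.6176 km/s

2.6176 km/s


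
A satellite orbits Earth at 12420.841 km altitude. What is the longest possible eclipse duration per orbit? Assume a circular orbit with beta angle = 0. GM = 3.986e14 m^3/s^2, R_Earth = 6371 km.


r = 18791.8410 km
T = 427.2814 min
Eclipse fraction = arcsin(R_E/r)/pi = arcsin(6371.0000/18791.8410)/pi
= arcsin(0.3390301)/pi = 0.1100989
Eclipse duration = 0.1100989 * 427.2814 = 47.0432 min

47.0432 minutes


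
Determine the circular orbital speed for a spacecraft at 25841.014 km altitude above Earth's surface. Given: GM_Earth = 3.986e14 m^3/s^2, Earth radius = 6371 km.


r = R_E + alt = 6371.0 + 25841.014 = 32212.0140 km = 3.2212014e+07 m
v = sqrt(mu/r) = sqrt(3.986e14 / 3.2212014e+07) = 3517.7074 m/s = 3.5177 km/s

3.5177 km/s


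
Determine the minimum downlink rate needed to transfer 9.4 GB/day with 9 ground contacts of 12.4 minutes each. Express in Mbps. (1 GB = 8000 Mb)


total contact time = 9 * 12.4 * 60 = 6696.0000 s
data = 9.4 GB = 75200.0000 Mb
rate = 75200.0000 / 6696.0000 = 11.2306 Mbps

11.2306 Mbps


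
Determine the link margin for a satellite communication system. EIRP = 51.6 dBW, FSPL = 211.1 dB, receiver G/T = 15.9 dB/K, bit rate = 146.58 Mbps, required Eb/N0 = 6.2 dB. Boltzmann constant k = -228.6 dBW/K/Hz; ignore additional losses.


C/N0 = EIRP - FSPL + G/T - k = 51.6 - 211.1 + 15.9 - (-228.6)
C/N0 = 85.0000 dB-Hz
R_b = 146.58 Mbps = 1.4658e+08 bps -> 10*log10(R_b) = 81.6607 dB-Hz
Eb/N0 = C/N0 - 10*log10(R_b) = 85.0000 - 81.6607 = 3.3393 dB
Margin = Eb/N0 - Eb/N0_req = 3.3393 - 6.2 = -2.8607 dB (negative margin: link does not close)

-2.8607 dB


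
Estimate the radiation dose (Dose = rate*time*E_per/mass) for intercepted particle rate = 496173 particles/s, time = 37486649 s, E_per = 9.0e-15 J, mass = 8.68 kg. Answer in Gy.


Total energy deposited = rate * time * E_per
  = 496173 * 37486649 * 9.0e-15 = 0.1673988 J
Dose = E_total / mass = 0.1673988 / 8.68
Dose = 0.01928557 Gy

0.0193 Gy


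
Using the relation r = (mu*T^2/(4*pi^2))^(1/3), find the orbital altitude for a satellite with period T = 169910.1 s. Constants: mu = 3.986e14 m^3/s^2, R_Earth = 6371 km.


T = 169910.1 s
r = (mu*T^2/(4*pi^2))^(1/3) = (3.986e14 * 169910.1^2 / (4*pi^2))^(1/3)
r = 6.6303835e+07 m = 66303.8351 km
alt = r - R_E = 66303.8351 - 6371 = 59932.8351 km

59932.8351 km


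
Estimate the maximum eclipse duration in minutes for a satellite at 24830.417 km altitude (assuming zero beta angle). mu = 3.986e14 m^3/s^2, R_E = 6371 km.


r = 31201.4170 km
T = 914.1584 min
Eclipse fraction = arcsin(R_E/r)/pi = arcsin(6371.0000/31201.4170)/pi
= arcsin(0.2041894)/pi = 0.06545586
Eclipse duration = 0.06545586 * 914.1584 = 59.8370 min

59.8370 minutes


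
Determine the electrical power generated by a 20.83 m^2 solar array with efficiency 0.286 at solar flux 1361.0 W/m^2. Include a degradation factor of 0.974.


P = area * eta * S * degradation
P = 20.83 * 0.286 * 1361.0 * 0.974
P = 7897.1863 W

7897.1863 W


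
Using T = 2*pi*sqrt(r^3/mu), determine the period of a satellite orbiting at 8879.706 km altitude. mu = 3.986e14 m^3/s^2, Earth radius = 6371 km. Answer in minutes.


r = 15250.7060 km = 1.5250706e+07 m
T = 2*pi*sqrt(r^3/mu) = 2*pi*sqrt(3.5470707e+21 / 3.986e14)
T = 18743.3038 s = 312.3884 min

312.3884 minutes


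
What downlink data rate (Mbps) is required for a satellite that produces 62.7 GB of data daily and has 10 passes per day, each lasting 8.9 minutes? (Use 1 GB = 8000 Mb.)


total contact time = 10 * 8.9 * 60 = 5340.0000 s
data = 62.7 GB = 501600.0000 Mb
rate = 501600.0000 / 5340.0000 = 93.9326 Mbps

93.9326 Mbps


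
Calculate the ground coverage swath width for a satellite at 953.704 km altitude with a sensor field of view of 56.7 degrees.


FOV = 56.7 deg = 0.9896017 rad
swath = 2 * alt * tan(FOV/2) = 2 * 953.704 * tan(0.4948008)
swath = 2 * 953.704 * 0.5395707
swath = 1029.1815 km

1029.1815 km


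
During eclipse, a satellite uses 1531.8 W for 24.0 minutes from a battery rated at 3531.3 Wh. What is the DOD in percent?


E_used = P * t / 60 = 1531.8 * 24.0 / 60 = 612.7200 Wh
DOD = E_used / E_total * 100 = 612.7200 / 3531.3 * 100
DOD = 17.3511 %

17.3511 %


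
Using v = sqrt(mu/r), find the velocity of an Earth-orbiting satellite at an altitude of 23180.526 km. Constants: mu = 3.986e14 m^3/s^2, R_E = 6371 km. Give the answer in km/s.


r = R_E + alt = 6371.0 + 23180.526 = 29551.5260 km = 2.9551526e+07 m
v = sqrt(mu/r) = sqrt(3.986e14 / 2.9551526e+07) = 3672.6428 m/s = 3.6726 km/s

3.6726 km/s


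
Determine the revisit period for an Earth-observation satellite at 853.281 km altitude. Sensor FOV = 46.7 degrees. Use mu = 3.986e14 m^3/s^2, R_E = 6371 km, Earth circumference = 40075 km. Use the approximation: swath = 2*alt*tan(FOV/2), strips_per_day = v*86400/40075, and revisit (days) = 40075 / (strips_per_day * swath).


swath = 2*853.281*tan(0.4075344) = 736.7279 km
v = sqrt(mu/r) = 7427.9904 m/s = 7.4280 km/s
strips/day = v*86400/40075 = 7.4280*86400/40075 = 16.0144
coverage/day = strips * swath = 16.0144 * 736.7279 = 11798.2782 km
revisit = 40075 / 11798.2782 = 3.3967 days

3.3967 days


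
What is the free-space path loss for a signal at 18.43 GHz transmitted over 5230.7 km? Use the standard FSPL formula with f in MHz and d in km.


f = 18.43 GHz = 18430.0000 MHz
d = 5230.7 km
FSPL = 32.44 + 20*log10(18430.0000) + 20*log10(5230.7)
FSPL = 32.44 + 85.3105 + 74.3712
FSPL = 192.1217 dB

192.1217 dB


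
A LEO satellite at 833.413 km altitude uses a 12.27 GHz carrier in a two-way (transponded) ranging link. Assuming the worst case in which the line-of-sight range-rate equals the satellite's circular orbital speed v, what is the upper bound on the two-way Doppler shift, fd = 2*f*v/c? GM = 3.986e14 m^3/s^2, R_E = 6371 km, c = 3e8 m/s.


r = 7.204413e+06 m
v = sqrt(mu/r) = 7438.2256 m/s (worst-case radial velocity)
f = 12.27 GHz = 1.227e+10 Hz
fd = 2*f*v/c = 2*1.227e+10*7438.2256/3.0e+08
fd = 608446.8545 Hz

608446.8545 Hz


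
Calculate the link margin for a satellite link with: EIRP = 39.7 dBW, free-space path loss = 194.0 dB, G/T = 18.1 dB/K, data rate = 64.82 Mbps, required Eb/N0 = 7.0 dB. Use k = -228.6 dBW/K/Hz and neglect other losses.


C/N0 = EIRP - FSPL + G/T - k = 39.7 - 194.0 + 18.1 - (-228.6)
C/N0 = 92.4000 dB-Hz
R_b = 64.82 Mbps = 6.482e+07 bps -> 10*log10(R_b) = 78.1171 dB-Hz
Eb/N0 = C/N0 - 10*log10(R_b) = 92.4000 - 78.1171 = 14.2829 dB
Margin = Eb/N0 - Eb/N0_req = 14.2829 - 7.0 = 7.2829 dB (link closes)

7.2829 dB


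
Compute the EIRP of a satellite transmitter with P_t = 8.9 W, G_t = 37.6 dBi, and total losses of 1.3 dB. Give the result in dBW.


Pt = 8.9 W = 9.4939 dBW
EIRP = Pt_dBW + Gt - losses = 9.4939 + 37.6 - 1.3 = 45.7939 dBW

45.7939 dBW


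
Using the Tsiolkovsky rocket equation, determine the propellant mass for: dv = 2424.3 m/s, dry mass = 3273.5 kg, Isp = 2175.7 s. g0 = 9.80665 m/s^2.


ve = Isp * g0 = 2175.7 * 9.80665 = 21336.328405 m/s
mass ratio = exp(dv/ve) = exp(2424.3/21336.328405) = 1.12032980
m_prop = m_dry * (mr - 1) = 3273.5 * (1.12032980 - 1)
m_prop = 393.8996 kg

393.8996 kg


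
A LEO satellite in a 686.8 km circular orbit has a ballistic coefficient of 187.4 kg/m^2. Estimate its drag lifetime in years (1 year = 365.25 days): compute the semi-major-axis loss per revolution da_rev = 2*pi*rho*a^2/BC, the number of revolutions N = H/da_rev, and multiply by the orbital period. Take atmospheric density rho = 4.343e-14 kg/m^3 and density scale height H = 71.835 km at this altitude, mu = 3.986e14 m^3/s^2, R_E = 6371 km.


a = R_E + alt = 7057.8000 km = 7.0578e+06 m
da_rev = 2*pi*rho*a^2/BC = 2*pi*4.343e-14*(7.0578e+06)^2/187.4 = 0.0725335287 m per revolution
N = H/da_rev = 71835.0000 m / 0.0725335287 m = 990369.5753 revolutions
P = 2*pi*sqrt(a^3/mu) = 5900.8591 s
lifetime = N*P = 990369.5753 * 5900.8591 = 5.8440313e+09 s = 67639.2510 days
years = 67639.2510 / 365.25 = 185.1862 years

185.1862 years


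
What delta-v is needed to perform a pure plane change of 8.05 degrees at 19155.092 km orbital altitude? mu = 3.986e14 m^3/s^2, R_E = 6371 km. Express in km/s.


r = 25526.0920 km = 2.5526092e+07 m
V = sqrt(mu/r) = 3951.6319 m/s
di = 8.05 deg = 0.140499 rad
dV = 2*V*sin(di/2) = 2*3951.6319*sin(0.0702495)
dV = 554.7438 m/s = 0.5547438 km/s

0.5547 km/s


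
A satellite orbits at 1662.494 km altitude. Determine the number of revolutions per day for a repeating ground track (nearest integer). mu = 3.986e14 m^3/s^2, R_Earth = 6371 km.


r = 8.033494e+06 m
T = 2*pi*sqrt(r^3/mu) = 7165.8536 s = 119.4309 min
revs/day = 1440 / 119.4309 = 12.0572
Rounded: 12 revolutions per day

12 revolutions per day


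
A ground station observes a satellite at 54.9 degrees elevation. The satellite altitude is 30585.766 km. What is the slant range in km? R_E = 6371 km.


h = 30585.766 km, el = 54.9 deg
d = -R_E*sin(el) + sqrt((R_E*sin(el))^2 + 2*R_E*h + h^2)
d = -6371.0000*sin(0.9581858) + sqrt((6371.0000*0.8181497)^2 + 2*6371.0000*30585.766 + 30585.766^2)
d = 31562.3198 km

31562.3198 km


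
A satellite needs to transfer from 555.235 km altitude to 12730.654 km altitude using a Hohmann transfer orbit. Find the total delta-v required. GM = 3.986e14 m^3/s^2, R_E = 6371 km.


r1 = 6926.2350 km = 6.926235e+06 m
r2 = 19101.6540 km = 1.9101654e+07 m
dv1 = sqrt(mu/r1)*(sqrt(2*r2/(r1+r2)) - 1) = 1604.6263 m/s
dv2 = sqrt(mu/r2)*(1 - sqrt(2*r1/(r1+r2))) = 1235.5195 m/s
total dv = |dv1| + |dv2| = 1604.6263 + 1235.5195 = 2840.1458 m/s = 2.8401 km/s

2.8401 km/s
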